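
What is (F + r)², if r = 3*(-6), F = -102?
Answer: 14400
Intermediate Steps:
r = -18
(F + r)² = (-102 - 18)² = (-120)² = 14400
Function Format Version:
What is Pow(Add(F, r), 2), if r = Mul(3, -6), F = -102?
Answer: 14400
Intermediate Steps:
r = -18
Pow(Add(F, r), 2) = Pow(Add(-102, -18), 2) = Pow(-120, 2) = 14400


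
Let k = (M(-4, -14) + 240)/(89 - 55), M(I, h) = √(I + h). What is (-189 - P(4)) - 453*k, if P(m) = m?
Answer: -57641/17 - 1359*I*√2/34 ≈ -3390.6 - 56.527*I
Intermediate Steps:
k = 120/17 + 3*I*√2/34 (k = (√(-4 - 14) + 240)/(89 - 55) = (√(-18) + 240)/34 = (3*I*√2 + 240)*(1/34) = (240 + 3*I*√2)*(1/34) = 120/17 + 3*I*√2/34 ≈ 7.0588 + 0.12478*I)
(-189 - P(4)) - 453*k = (-189 - 1*4) - 453*(120/17 + 3*I*√2/34) = (-189 - 4) + (-54360/17 - 1359*I*√2/34) = -193 + (-54360/17 - 1359*I*√2/34) = -57641/17 - 1359*I*√2/34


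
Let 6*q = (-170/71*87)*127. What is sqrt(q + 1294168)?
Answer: sqrt(6501673983)/71 ≈ 1135.7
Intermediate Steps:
q = -313055/71 (q = ((-170/71*87)*127)/6 = ((-170*1/71*87)*127)/6 = (-170/71*87*127)/6 = (-14790/71*127)/6 = (1/6)*(-1878330/71) = -313055/71 ≈ -4409.2)
sqrt(q + 1294168) = sqrt(-313055/71 + 1294168) = sqrt(91572873/71) = sqrt(6501673983)/71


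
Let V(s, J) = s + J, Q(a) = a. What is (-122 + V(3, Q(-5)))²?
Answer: 15376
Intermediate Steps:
V(s, J) = J + s
(-122 + V(3, Q(-5)))² = (-122 + (-5 + 3))² = (-122 - 2)² = (-124)² = 15376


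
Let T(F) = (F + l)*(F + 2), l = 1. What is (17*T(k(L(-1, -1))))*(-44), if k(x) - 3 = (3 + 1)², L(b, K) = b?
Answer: -314160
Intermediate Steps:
k(x) = 19 (k(x) = 3 + (3 + 1)² = 3 + 4² = 3 + 16 = 19)
T(F) = (1 + F)*(2 + F) (T(F) = (F + 1)*(F + 2) = (1 + F)*(2 + F))
(17*T(k(L(-1, -1))))*(-44) = (17*(2 + 19² + 3*19))*(-44) = (17*(2 + 361 + 57))*(-44) = (17*420)*(-44) = 7140*(-44) = -314160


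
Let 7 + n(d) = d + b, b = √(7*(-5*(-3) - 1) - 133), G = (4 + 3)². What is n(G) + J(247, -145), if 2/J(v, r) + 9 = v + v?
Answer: 20372/485 + I*√35 ≈ 42.004 + 5.9161*I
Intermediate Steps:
G = 49 (G = 7² = 49)
J(v, r) = 2/(-9 + 2*v) (J(v, r) = 2/(-9 + (v + v)) = 2/(-9 + 2*v))
b = I*√35 (b = √(7*(15 - 1) - 133) = √(7*14 - 133) = √(98 - 133) = √(-35) = I*√35 ≈ 5.9161*I)
n(d) = -7 + d + I*√35 (n(d) = -7 + (d + I*√35) = -7 + d + I*√35)
n(G) + J(247, -145) = (-7 + 49 + I*√35) + 2/(-9 + 2*247) = (42 + I*√35) + 2/(-9 + 494) = (42 + I*√35) + 2/485 = 20372/485 + I*√35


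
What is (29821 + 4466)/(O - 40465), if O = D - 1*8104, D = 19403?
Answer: -11429/9722 ≈ -1.1756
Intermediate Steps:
O = 11299 (O = 19403 - 1*8104 = 19403 - 8104 = 11299)
(29821 + 4466)/(O - 40465) = (29821 + 4466)/(11299 - 40465) = 34287/(-29166) = 34287*(-1/29166) = -11429/9722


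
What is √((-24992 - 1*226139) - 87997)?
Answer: 2*I*√84782 ≈ 582.35*I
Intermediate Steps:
√((-24992 - 1*226139) - 87997) = √((-24992 - 226139) - 87997) = √(-251131 - 87997) = √(-339128) = 2*I*√84782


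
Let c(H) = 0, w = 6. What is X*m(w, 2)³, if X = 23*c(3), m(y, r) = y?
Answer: 0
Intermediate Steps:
X = 0 (X = 23*0 = 0)
X*m(w, 2)³ = 0*6³ = 0*216 = 0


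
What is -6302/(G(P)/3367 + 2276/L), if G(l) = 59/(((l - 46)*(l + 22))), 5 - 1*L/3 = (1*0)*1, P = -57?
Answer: -229481689710/5525233709 ≈ -41.533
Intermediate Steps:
L = 15 (L = 15 - 3*1*0 = 15 - 0 = 15 - 3*0 = 15 + 0 = 15)
G(l) = 59/((-46 + l)*(22 + l)) (G(l) = 59/(((-46 + l)*(22 + l))) = 59*(1/((-46 + l)*(22 + l))) = 59/((-46 + l)*(22 + l)))
-6302/(G(P)/3367 + 2276/L) = -6302/((59/(-1012 + (-57)² - 24*(-57)))/3367 + 2276/15) = -6302/((59/(-1012 + 3249 + 1368))*(1/3367) + 2276*(1/15)) = -6302/((59/3605)*(1/3367) + 2276/15) = -6302/(59/12138035 + 2276/15) = -6302/5525233709/36414105 = -6302*36414105/5525233709 = -229481689710/5525233709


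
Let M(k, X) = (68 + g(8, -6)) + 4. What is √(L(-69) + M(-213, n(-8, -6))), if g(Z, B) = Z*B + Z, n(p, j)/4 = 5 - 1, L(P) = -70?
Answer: I*√38 ≈ 6.1644*I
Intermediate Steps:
n(p, j) = 16 (n(p, j) = 4*(5 - 1) = 4*4 = 16)
g(Z, B) = Z + B*Z (g(Z, B) = B*Z + Z = Z + B*Z)
M(k, X) = 32 (M(k, X) = (68 + 8*(1 - 6)) + 4 = (68 + 8*(-5)) + 4 = (68 - 40) + 4 = 28 + 4 = 32)
√(L(-69) + M(-213, n(-8, -6))) = √(-70 + 32) = √(-38) = I*√38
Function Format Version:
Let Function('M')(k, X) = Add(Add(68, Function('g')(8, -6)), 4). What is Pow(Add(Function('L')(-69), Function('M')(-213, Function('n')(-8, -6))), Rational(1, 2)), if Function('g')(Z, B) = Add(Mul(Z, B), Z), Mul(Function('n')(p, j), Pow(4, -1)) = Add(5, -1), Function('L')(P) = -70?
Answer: Mul(I, Pow(38, Rational(1, 2))) ≈ Mul(6.1644, I)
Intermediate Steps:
Function('n')(p, j) = 16 (Function('n')(p, j) = Mul(4, Add(5, -1)) = Mul(4, 4) = 16)
Function('g')(Z, B) = Add(Z, Mul(B, Z)) (Function('g')(Z, B) = Add(Mul(B, Z), Z) = Add(Z, Mul(B, Z)))
Function('M')(k, X) = 32 (Function('M')(k, X) = Add(Add(68, Mul(8, Add(1, -6))), 4) = Add(Add(68, Mul(8, -5)), 4) = Add(Add(68, -40), 4) = Add(28, 4) = 32)
Pow(Add(Function('L')(-69), Function('M')(-213, Function('n')(-8, -6))), Rational(1, 2)) = Pow(Add(-70, 32), Rational(1, 2)) = Pow(-38, Rational(1, 2)) = Mul(I, Pow(38, Rational(1, 2)))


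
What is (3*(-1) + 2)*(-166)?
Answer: 166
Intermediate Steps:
(3*(-1) + 2)*(-166) = (-3 + 2)*(-166) = -1*(-166) = 166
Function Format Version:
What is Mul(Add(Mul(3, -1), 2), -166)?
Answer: 166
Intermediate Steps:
Mul(Add(Mul(3, -1), 2), -166) = Mul(Add(-3, 2), -166) = Mul(-1, -166) = 166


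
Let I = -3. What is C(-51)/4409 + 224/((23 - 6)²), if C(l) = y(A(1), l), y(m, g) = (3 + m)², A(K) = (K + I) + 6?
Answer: 1001777/1274201 ≈ 0.78620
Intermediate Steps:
A(K) = 3 + K (A(K) = (K - 3) + 6 = (-3 + K) + 6 = 3 + K)
C(l) = 49 (C(l) = (3 + (3 + 1))² = (3 + 4)² = 7² = 49)
C(-51)/4409 + 224/((23 - 6)²) = 49/4409 + 224/((23 - 6)²) = 49*(1/4409) + 224/(17²) = 49/4409 + 224/289 = 1001777/1274201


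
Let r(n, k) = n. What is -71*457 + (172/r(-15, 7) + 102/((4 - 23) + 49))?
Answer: -486826/15 ≈ -32455.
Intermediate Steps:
-71*457 + (172/r(-15, 7) + 102/((4 - 23) + 49)) = -71*457 + (172/(-15) + 102/((4 - 23) + 49)) = -32447 + (172*(-1/15) + 102/(-19 + 49)) = -32447 + (-172/15 + 102/30) = -32447 + (-172/15 + 102*(1/30)) = -32447 + (-172/15 + 17/5) = -32447 - 121/15 = -486826/15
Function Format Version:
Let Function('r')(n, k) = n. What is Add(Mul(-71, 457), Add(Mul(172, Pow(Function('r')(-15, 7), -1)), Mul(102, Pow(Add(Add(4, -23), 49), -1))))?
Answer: Rational(-486826, 15) ≈ -32455.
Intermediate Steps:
Add(Mul(-71, 457), Add(Mul(172, Pow(Function('r')(-15, 7), -1)), Mul(102, Pow(Add(Add(4, -23), 49), -1)))) = Add(Mul(-71, 457), Add(Mul(172, Pow(-15, -1)), Mul(102, Pow(Add(Add(4, -23), 49), -1)))) = Add(-32447, Add(Mul(172, Rational(-1, 15)), Mul(102, Pow(Add(-19, 49), -1)))) = Add(-32447, Add(Rational(-172, 15), Mul(102, Pow(30, -1)))) = Add(-32447, Add(Rational(-172, 15), Mul(102, Rational(1, 30)))) = Add(-32447, Add(Rational(-172, 15), Rational(17, 5))) = Add(-32447, Rational(-121, 15)) = Rational(-486826, 15)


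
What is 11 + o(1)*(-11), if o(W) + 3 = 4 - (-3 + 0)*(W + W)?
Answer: -66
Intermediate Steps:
o(W) = 1 + 6*W (o(W) = -3 + (4 - (-3 + 0)*(W + W)) = -3 + (4 - (-3)*2*W) = -3 + (4 - (-6)*W) = -3 + (4 + 6*W) = 1 + 6*W)
11 + o(1)*(-11) = 11 + (1 + 6*1)*(-11) = 11 + (1 + 6)*(-11) = 11 + 7*(-11) = 11 - 77 = -66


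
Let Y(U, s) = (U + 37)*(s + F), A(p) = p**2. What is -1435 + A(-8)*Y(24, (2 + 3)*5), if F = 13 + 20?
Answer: 224997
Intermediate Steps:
F = 33
Y(U, s) = (33 + s)*(37 + U) (Y(U, s) = (U + 37)*(s + 33) = (37 + U)*(33 + s) = (33 + s)*(37 + U))
-1435 + A(-8)*Y(24, (2 + 3)*5) = -1435 + (-8)**2*(1221 + 33*24 + 37*((2 + 3)*5) + 24*((2 + 3)*5)) = -1435 + 64*(1221 + 792 + 37*(5*5) + 24*(5*5)) = -1435 + 64*(1221 + 792 + 37*25 + 24*25) = -1435 + 64*(1221 + 792 + 925 + 600) = -1435 + 64*3538 = -1435 + 226432 = 224997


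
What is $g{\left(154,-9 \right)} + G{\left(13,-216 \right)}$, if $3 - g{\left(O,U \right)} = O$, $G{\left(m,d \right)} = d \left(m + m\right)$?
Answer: $-5767$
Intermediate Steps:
$G{\left(m,d \right)} = 2 d m$ ($G{\left(m,d \right)} = d 2 m = 2 d m$)
$g{\left(O,U \right)} = 3 - O$
$g{\left(154,-9 \right)} + G{\left(13,-216 \right)} = \left(3 - 154\right) + 2 \left(-216\right) 13 = \left(3 - 154\right) - 5616 = -151 - 5616 = -5767$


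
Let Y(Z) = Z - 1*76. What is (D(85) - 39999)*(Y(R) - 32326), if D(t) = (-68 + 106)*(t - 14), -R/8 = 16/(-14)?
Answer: 8458001750/7 ≈ 1.2083e+9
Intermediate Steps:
R = 64/7 (R = -128/(-14) = -128*(-1)/14 = -8*(-8/7) = 64/7 ≈ 9.1429)
Y(Z) = -76 + Z (Y(Z) = Z - 76 = -76 + Z)
D(t) = -532 + 38*t (D(t) = 38*(-14 + t) = -532 + 38*t)
(D(85) - 39999)*(Y(R) - 32326) = ((-532 + 38*85) - 39999)*((-76 + 64/7) - 32326) = ((-532 + 3230) - 39999)*(-468/7 - 32326) = (2698 - 39999)*(-226750/7) = -37301*(-226750/7) = 8458001750/7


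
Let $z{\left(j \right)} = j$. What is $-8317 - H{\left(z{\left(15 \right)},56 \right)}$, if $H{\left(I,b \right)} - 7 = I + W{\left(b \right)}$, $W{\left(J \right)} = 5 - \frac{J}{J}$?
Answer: $-8343$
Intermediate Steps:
$W{\left(J \right)} = 4$ ($W{\left(J \right)} = 5 - 1 = 4$)
$H{\left(I,b \right)} = 11 + I$ ($H{\left(I,b \right)} = 7 + \left(I + 4\right) = 7 + \left(4 + I\right) = 11 + I$)
$-8317 - H{\left(z{\left(15 \right)},56 \right)} = -8317 - \left(11 + 15\right) = -8317 - 26 = -8343$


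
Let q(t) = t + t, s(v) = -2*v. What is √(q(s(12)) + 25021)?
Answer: √24973 ≈ 158.03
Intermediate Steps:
q(t) = 2*t
√(q(s(12)) + 25021) = √(2*(-2*12) + 25021) = √(2*(-24) + 25021) = √(-48 + 25021) = √24973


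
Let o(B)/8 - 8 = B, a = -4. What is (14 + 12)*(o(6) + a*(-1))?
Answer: 3016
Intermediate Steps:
o(B) = 64 + 8*B
(14 + 12)*(o(6) + a*(-1)) = (14 + 12)*((64 + 8*6) - 4*(-1)) = 26*((64 + 48) + 4) = 26*(112 + 4) = 26*116 = 3016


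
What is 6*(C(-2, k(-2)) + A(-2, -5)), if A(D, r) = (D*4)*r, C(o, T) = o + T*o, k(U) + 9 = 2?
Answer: 312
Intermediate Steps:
k(U) = -7 (k(U) = -9 + 2 = -7)
A(D, r) = 4*D*r (A(D, r) = (4*D)*r = 4*D*r)
6*(C(-2, k(-2)) + A(-2, -5)) = 6*(-2*(1 - 7) + 4*(-2)*(-5)) = 6*(-2*(-6) + 40) = 6*(12 + 40) = 6*52 = 312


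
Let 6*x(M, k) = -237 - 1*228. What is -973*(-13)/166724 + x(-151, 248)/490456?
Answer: 3095428417/40885393072 ≈ 0.075710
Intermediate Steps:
x(M, k) = -155/2 (x(M, k) = (-237 - 1*228)/6 = (-237 - 228)/6 = (⅙)*(-465) = -155/2)
-973*(-13)/166724 + x(-151, 248)/490456 = -973*(-13)/166724 - 155/2/490456 = 12649*(1/166724) - 155/2*1/490456 = 12649/166724 - 155/980912 = 3095428417/40885393072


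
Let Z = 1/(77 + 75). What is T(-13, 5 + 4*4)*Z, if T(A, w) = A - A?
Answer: 0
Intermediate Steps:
T(A, w) = 0
Z = 1/152 ≈ 0.0065789
T(-13, 5 + 4*4)*Z = 0*(1/152) = 0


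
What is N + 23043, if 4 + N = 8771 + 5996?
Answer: 37806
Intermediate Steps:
N = 14763 (N = -4 + (8771 + 5996) = -4 + 14767 = 14763)
N + 23043 = 14763 + 23043 = 37806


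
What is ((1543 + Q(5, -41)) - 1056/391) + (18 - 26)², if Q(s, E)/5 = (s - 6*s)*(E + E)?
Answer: 4635031/391 ≈ 11854.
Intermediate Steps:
Q(s, E) = -50*E*s (Q(s, E) = 5*((s - 6*s)*(E + E)) = 5*((-5*s)*(2*E)) = 5*(-10*E*s) = -50*E*s)
((1543 + Q(5, -41)) - 1056/391) + (18 - 26)² = ((1543 - 50*(-41)*5) - 1056/391) + (18 - 26)² = ((1543 + 10250) - 1056*1/391) + (-8)² = (11793 - 1056/391) + 64 = 4610007/391 + 64 = 4635031/391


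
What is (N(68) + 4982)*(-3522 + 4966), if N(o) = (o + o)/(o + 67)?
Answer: 971387464/135 ≈ 7.1955e+6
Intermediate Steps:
N(o) = 2*o/(67 + o) (N(o) = (2*o)/(67 + o) = 2*o/(67 + o))
(N(68) + 4982)*(-3522 + 4966) = (2*68/(67 + 68) + 4982)*(-3522 + 4966) = (2*68/135 + 4982)*1444 = (2*68*(1/135) + 4982)*1444 = (136/135 + 4982)*1444 = (672706/135)*1444 = 971387464/135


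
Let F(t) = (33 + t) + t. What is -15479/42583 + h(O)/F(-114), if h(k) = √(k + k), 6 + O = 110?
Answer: -15479/42583 - 4*√13/195 ≈ -0.43746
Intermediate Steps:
O = 104 (O = -6 + 110 = 104)
h(k) = √2*√k (h(k) = √(2*k) = √2*√k)
F(t) = 33 + 2*t
-15479/42583 + h(O)/F(-114) = -15479/42583 + (√2*√104)/(33 + 2*(-114)) = -15479*1/42583 + (√2*(2*√26))/(33 - 228) = -15479/42583 + (4*√13)/(-195) = -15479/42583 + (4*√13)*(-1/195) = -15479/42583 - 4*√13/195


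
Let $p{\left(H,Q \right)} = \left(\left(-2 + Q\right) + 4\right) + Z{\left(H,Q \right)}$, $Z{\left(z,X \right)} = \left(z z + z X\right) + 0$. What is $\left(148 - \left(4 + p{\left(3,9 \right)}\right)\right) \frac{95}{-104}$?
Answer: $- \frac{9215}{104} \approx -88.606$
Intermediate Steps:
$Z{\left(z,X \right)} = z^{2} + X z$ ($Z{\left(z,X \right)} = \left(z^{2} + X z\right) + 0 = z^{2} + X z$)
$p{\left(H,Q \right)} = 2 + Q + H \left(H + Q\right)$ ($p{\left(H,Q \right)} = \left(\left(-2 + Q\right) + 4\right) + H \left(Q + H\right) = \left(2 + Q\right) + H \left(H + Q\right) = 2 + Q + H \left(H + Q\right)$)
$\left(148 - \left(4 + p{\left(3,9 \right)}\right)\right) \frac{95}{-104} = \left(148 - \left(15 + 3 \left(3 + 9\right)\right)\right) \frac{95}{-104} = \left(148 - \left(15 + 36\right)\right) 95 \left(- \frac{1}{104}\right) = \left(148 - 51\right) \left(- \frac{95}{104}\right) = 97 \left(- \frac{95}{104}\right) = - \frac{9215}{104}$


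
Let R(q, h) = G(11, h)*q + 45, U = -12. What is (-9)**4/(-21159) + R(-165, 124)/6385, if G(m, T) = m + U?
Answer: -832191/3002227 ≈ -0.27719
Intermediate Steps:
G(m, T) = -12 + m (G(m, T) = m - 12 = -12 + m)
R(q, h) = 45 - q (R(q, h) = (-12 + 11)*q + 45 = -q + 45 = 45 - q)
(-9)**4/(-21159) + R(-165, 124)/6385 = (-9)**4/(-21159) + (45 - 1*(-165))/6385 = 6561*(-1/21159) + (45 + 165)*(1/6385) = -729/2351 + 210*(1/6385) = -729/2351 + 42/1277 = -832191/3002227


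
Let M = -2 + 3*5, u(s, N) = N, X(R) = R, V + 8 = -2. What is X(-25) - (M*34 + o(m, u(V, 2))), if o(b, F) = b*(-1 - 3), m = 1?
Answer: -463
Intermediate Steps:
V = -10 (V = -8 - 2 = -10)
o(b, F) = -4*b (o(b, F) = b*(-4) = -4*b)
M = 13 (M = -2 + 15 = 13)
X(-25) - (M*34 + o(m, u(V, 2))) = -25 - (13*34 - 4*1) = -25 - (442 - 4) = -25 - 1*438 = -25 - 438 = -463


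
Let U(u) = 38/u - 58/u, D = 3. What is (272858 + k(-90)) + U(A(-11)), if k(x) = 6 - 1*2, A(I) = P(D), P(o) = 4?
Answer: 272857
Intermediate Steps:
A(I) = 4
k(x) = 4 (k(x) = 6 - 2 = 4)
U(u) = -20/u
(272858 + k(-90)) + U(A(-11)) = (272858 + 4) - 20/4 = 272862 - 20*¼ = 272862 - 5 = 272857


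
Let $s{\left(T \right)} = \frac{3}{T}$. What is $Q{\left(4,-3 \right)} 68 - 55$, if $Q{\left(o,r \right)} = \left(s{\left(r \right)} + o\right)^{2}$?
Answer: $557$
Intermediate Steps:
$Q{\left(o,r \right)} = \left(o + \frac{3}{r}\right)^{2}$ ($Q{\left(o,r \right)} = \left(\frac{3}{r} + o\right)^{2} = \left(o + \frac{3}{r}\right)^{2}$)
$Q{\left(4,-3 \right)} 68 - 55 = \frac{\left(3 + 4 \left(-3\right)\right)^{2}}{9} \cdot 68 - 55 = \frac{\left(3 - 12\right)^{2}}{9} \cdot 68 - 55 = \frac{\left(-9\right)^{2}}{9} \cdot 68 - 55 = \frac{1}{9} \cdot 81 \cdot 68 - 55 = 9 \cdot 68 - 55 = 612 - 55 = 557$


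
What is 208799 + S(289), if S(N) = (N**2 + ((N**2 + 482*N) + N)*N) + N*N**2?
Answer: 88908101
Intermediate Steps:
S(N) = N**2 + N**3 + N*(N**2 + 483*N) (S(N) = (N**2 + (N**2 + 483*N)*N) + N**3 = (N**2 + N*(N**2 + 483*N)) + N**3 = N**2 + N**3 + N*(N**2 + 483*N))
208799 + S(289) = 208799 + 2*289**2*(242 + 289) = 208799 + 2*83521*531 = 208799 + 88699302 = 88908101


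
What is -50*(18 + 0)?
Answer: -900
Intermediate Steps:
-50*(18 + 0) = -50*18 = -900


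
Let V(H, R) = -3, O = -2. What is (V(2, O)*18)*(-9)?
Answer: 486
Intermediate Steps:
(V(2, O)*18)*(-9) = -3*18*(-9) = -54*(-9) = 486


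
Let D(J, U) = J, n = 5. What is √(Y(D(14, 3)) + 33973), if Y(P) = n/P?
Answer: √6658778/14 ≈ 184.32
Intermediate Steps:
Y(P) = 5/P
√(Y(D(14, 3)) + 33973) = √(5/14 + 33973) = √(475627/14) = √6658778/14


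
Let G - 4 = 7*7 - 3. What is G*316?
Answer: 15800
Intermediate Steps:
G = 50 (G = 4 + (7*7 - 3) = 4 + (49 - 3) = 4 + 46 = 50)
G*316 = 50*316 = 15800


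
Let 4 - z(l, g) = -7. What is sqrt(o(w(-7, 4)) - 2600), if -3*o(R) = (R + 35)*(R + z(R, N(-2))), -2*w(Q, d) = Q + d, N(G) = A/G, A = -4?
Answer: 5*I*sqrt(3963)/6 ≈ 52.46*I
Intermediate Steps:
N(G) = -4/G
z(l, g) = 11 (z(l, g) = 4 - 1*(-7) = 4 + 7 = 11)
w(Q, d) = -Q/2 - d/2 (w(Q, d) = -(Q + d)/2 = -Q/2 - d/2)
o(R) = -(11 + R)*(35 + R)/3 (o(R) = -(R + 35)*(R + 11)/3 = -(35 + R)*(11 + R)/3 = -(11 + R)*(35 + R)/3)
sqrt(o(w(-7, 4)) - 2600) = sqrt((-385/3 - 46*(-1/2*(-7) - 1/2*4)/3 - (-1/2*(-7) - 1/2*4)**2/3) - 2600) = sqrt((-385/3 - 46*(7/2 - 2)/3 - (7/2 - 2)**2/3) - 2600) = sqrt((-385/3 - 46/3*3/2 - (3/2)**2/3) - 2600) = sqrt((-385/3 - 23 - 1/3*9/4) - 2600) = sqrt((-385/3 - 23 - 3/4) - 2600) = sqrt(-1825/12 - 2600) = sqrt(-33025/12) = 5*I*sqrt(3963)/6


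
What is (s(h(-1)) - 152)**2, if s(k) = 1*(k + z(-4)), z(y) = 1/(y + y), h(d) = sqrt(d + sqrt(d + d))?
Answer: (1217 - 8*sqrt(-1 + I*sqrt(2)))**2/64 ≈ 22957.0 - 354.18*I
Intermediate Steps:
h(d) = sqrt(d + sqrt(2)*sqrt(d)) (h(d) = sqrt(d + sqrt(2*d)) = sqrt(d + sqrt(2)*sqrt(d)))
z(y) = 1/(2*y)
s(k) = -1/8 + k (s(k) = 1*(k + (1/2)/(-4)) = 1*(k + (1/2)*(-1/4)) = 1*(k - 1/8) = 1*(-1/8 + k) = -1/8 + k)
(s(h(-1)) - 152)**2 = ((-1/8 + sqrt(-1 + sqrt(2)*sqrt(-1))) - 152)**2 = ((-1/8 + sqrt(-1 + sqrt(2)*I)) - 152)**2 = ((-1/8 + sqrt(-1 + I*sqrt(2))) - 152)**2 = (-1217/8 + sqrt(-1 + I*sqrt(2)))**2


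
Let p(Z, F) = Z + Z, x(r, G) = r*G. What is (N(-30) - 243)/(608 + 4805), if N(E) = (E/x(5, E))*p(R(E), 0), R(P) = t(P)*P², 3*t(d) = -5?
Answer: -843/5413 ≈ -0.15574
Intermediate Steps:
t(d) = -5/3 (t(d) = (⅓)*(-5) = -5/3)
x(r, G) = G*r
R(P) = -5*P²/3
p(Z, F) = 2*Z
N(E) = -2*E²/3 (N(E) = (E/((E*5)))*(2*(-5*E²/3)) = (E/((5*E)))*(-10*E²/3) = (E*(1/(5*E)))*(-10*E²/3) = (-10*E²/3)/5 = -2*E²/3)
(N(-30) - 243)/(608 + 4805) = (-⅔*(-30)² - 243)/(608 + 4805) = (-⅔*900 - 243)/5413 = (-600 - 243)*(1/5413) = -843*1/5413 = -843/5413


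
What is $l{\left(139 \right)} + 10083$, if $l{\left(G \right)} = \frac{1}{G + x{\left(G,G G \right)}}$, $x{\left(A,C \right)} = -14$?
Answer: $\frac{1260376}{125} \approx 10083.0$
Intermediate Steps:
$l{\left(G \right)} = \frac{1}{-14 + G}$ ($l{\left(G \right)} = \frac{1}{G - 14} = \frac{1}{-14 + G}$)
$l{\left(139 \right)} + 10083 = \frac{1}{-14 + 139} + 10083 = \frac{1}{125} + 10083 = \frac{1260376}{125}$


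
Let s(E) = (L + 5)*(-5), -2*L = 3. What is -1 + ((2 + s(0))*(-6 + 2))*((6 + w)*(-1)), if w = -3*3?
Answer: 185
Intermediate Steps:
L = -3/2 (L = -1/2*3 = -3/2 ≈ -1.5000)
s(E) = -35/2 (s(E) = (-3/2 + 5)*(-5) = (7/2)*(-5) = -35/2)
w = -9
-1 + ((2 + s(0))*(-6 + 2))*((6 + w)*(-1)) = -1 + ((2 - 35/2)*(-6 + 2))*((6 - 9)*(-1)) = -1 + (-31/2*(-4))*(-3*(-1)) = -1 + 62*3 = -1 + 186 = 185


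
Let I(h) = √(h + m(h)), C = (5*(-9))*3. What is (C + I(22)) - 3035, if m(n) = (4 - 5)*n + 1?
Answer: -3169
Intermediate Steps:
m(n) = 1 - n (m(n) = -n + 1 = 1 - n)
C = -135 (C = -45*3 = -135)
I(h) = 1 (I(h) = √(h + (1 - h)) = √1 = 1)
(C + I(22)) - 3035 = (-135 + 1) - 3035 = -134 - 3035 = -3169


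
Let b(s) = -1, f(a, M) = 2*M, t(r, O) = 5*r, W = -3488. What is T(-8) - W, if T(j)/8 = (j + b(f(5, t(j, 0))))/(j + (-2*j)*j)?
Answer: 59305/17 ≈ 3488.5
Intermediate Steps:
T(j) = 8*(-1 + j)/(j - 2*j**2) (T(j) = 8*((j - 1)/(j + (-2*j)*j)) = 8*((-1 + j)/(j - 2*j**2)) = 8*(-1 + j)/(j - 2*j**2))
T(-8) - W = 8*(1 - 1*(-8))/(-8*(-1 + 2*(-8))) - 1*(-3488) = 8*(-1/8)*(1 + 8)/(-1 - 16) + 3488 = 8*(-1/8)*9/(-17) + 3488 = 8*(-1/8)*(-1/17)*9 + 3488 = 9/17 + 3488 = 59305/17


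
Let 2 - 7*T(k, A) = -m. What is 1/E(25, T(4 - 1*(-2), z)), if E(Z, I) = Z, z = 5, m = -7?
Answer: 1/25 ≈ 0.040000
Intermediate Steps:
T(k, A) = -5/7 (T(k, A) = 2/7 - (-1)*(-7)/7 = 2/7 - 1/7*7 = 2/7 - 1 = -5/7)
1/E(25, T(4 - 1*(-2), z)) = 1/25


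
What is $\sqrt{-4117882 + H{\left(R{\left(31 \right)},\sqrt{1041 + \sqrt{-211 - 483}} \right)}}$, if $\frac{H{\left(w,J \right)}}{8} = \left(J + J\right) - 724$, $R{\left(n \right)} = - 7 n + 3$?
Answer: $\sqrt{-4123674 + 16 \sqrt{1041 + i \sqrt{694}}} \approx 0.002 + 2030.6 i$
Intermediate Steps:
$R{\left(n \right)} = 3 - 7 n$
$H{\left(w,J \right)} = -5792 + 16 J$ ($H{\left(w,J \right)} = 8 \left(\left(J + J\right) - 724\right) = 8 \left(2 J - 724\right) = 8 \left(-724 + 2 J\right) = -5792 + 16 J$)
$\sqrt{-4117882 + H{\left(R{\left(31 \right)},\sqrt{1041 + \sqrt{-211 - 483}} \right)}} = \sqrt{-4117882 - \left(5792 - 16 \sqrt{1041 + \sqrt{-211 - 483}}\right)} = \sqrt{-4117882 - \left(5792 - 16 \sqrt{1041 + \sqrt{-694}}\right)} = \sqrt{-4117882 - \left(5792 - 16 \sqrt{1041 + i \sqrt{694}}\right)} = \sqrt{-4123674 + 16 \sqrt{1041 + i \sqrt{694}}}$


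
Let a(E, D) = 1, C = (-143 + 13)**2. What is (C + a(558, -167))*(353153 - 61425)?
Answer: 4930494928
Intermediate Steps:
C = 16900 (C = (-130)**2 = 16900)
(C + a(558, -167))*(353153 - 61425) = (16900 + 1)*(353153 - 61425) = 16901*291728 = 4930494928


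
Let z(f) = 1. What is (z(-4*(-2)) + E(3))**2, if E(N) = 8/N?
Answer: 121/9 ≈ 13.444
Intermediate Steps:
(z(-4*(-2)) + E(3))**2 = (1 + 8/3)**2 = (11/3)**2 = 121/9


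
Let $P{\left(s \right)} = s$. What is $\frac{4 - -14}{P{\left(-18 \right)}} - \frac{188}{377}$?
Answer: $- \frac{565}{377} \approx -1.4987$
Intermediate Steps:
$\frac{4 - -14}{P{\left(-18 \right)}} - \frac{188}{377} = \frac{4 - -14}{-18} - \frac{188}{377} = \left(4 + 14\right) \left(- \frac{1}{18}\right) - \frac{188}{377} = 18 \left(- \frac{1}{18}\right) - \frac{188}{377} = -1 - \frac{188}{377} = - \frac{565}{377}$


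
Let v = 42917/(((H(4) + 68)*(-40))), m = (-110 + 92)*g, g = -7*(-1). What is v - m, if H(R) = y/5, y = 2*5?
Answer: 44269/400 ≈ 110.67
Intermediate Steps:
y = 10
H(R) = 2 (H(R) = 10/5 = 10*(⅕) = 2)
g = 7
m = -126 (m = (-110 + 92)*7 = -18*7 = -126)
v = -6131/400 (v = 42917/(((2 + 68)*(-40))) = 42917/((70*(-40))) = 42917/(-2800) = 42917*(-1/2800) = -6131/400 ≈ -15.327)
v - m = -6131/400 - 1*(-126) = -6131/400 + 126 = 44269/400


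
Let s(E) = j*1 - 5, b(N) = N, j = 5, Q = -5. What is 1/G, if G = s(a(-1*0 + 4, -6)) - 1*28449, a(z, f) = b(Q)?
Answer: -1/28449 ≈ -3.5151e-5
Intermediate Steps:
a(z, f) = -5
s(E) = 0 (s(E) = 5*1 - 5 = 5 - 5 = 0)
G = -28449 (G = 0 - 1*28449 = 0 - 28449 = -28449)
1/G = 1/(-28449) = -1/28449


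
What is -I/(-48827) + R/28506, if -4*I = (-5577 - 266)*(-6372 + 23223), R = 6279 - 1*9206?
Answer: 1403070148171/2783724924 ≈ 504.03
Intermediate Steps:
R = -2927 (R = 6279 - 9206 = -2927)
I = 98460393/4 (I = -(-5577 - 266)*(-6372 + 23223)/4 = -(-5843)*16851/4 = -1/4*(-98460393) = 98460393/4 ≈ 2.4615e+7)
-I/(-48827) + R/28506 = -1*98460393/4/(-48827) - 2927/28506 = -98460393/4*(-1/48827) - 2927*1/28506 = 98460393/195308 - 2927/28506 = 1403070148171/2783724924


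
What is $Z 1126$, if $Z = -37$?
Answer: $-41662$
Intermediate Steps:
$Z 1126 = \left(-37\right) 1126 = -41662$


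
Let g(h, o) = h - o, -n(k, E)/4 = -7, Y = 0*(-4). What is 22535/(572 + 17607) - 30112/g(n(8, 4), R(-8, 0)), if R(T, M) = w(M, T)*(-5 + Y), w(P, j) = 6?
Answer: -273049509/527191 ≈ -517.93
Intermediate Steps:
Y = 0
n(k, E) = 28 (n(k, E) = -4*(-7) = 28)
R(T, M) = -30 (R(T, M) = 6*(-5 + 0) = 6*(-5) = -30)
22535/(572 + 17607) - 30112/g(n(8, 4), R(-8, 0)) = 22535/(572 + 17607) - 30112/(28 - 1*(-30)) = 22535/18179 - 30112/(28 + 30) = 22535*(1/18179) - 30112/58 = 22535/18179 - 30112*1/58 = 22535/18179 - 15056/29 = -273049509/527191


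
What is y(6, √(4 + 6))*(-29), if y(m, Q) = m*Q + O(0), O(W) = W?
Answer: -174*√10 ≈ -550.24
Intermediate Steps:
y(m, Q) = Q*m (y(m, Q) = m*Q + 0 = Q*m + 0 = Q*m)
y(6, √(4 + 6))*(-29) = (√(4 + 6)*6)*(-29) = (√10*6)*(-29) = (6*√10)*(-29) = -174*√10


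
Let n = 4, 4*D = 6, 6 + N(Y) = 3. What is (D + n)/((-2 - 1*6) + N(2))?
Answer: -1/2 ≈ -0.50000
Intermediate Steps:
N(Y) = -3 (N(Y) = -6 + 3 = -3)
D = 3/2 (D = (1/4)*6 = 3/2 ≈ 1.5000)
(D + n)/((-2 - 1*6) + N(2)) = (3/2 + 4)/((-2 - 1*6) - 3) = 11/(2*((-2 - 6) - 3)) = 11/(2*(-8 - 3)) = (11/2)/(-11) = (11/2)*(-1/11) = -1/2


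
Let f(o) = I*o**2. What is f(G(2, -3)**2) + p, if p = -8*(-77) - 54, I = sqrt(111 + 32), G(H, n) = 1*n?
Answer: 562 + 81*sqrt(143) ≈ 1530.6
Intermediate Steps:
G(H, n) = n
I = sqrt(143) ≈ 11.958
p = 562 (p = 616 - 54 = 562)
f(o) = sqrt(143)*o**2
f(G(2, -3)**2) + p = sqrt(143)*((-3)**2)**2 + 562 = sqrt(143)*9**2 + 562 = sqrt(143)*81 + 562 = 81*sqrt(143) + 562 = 562 + 81*sqrt(143)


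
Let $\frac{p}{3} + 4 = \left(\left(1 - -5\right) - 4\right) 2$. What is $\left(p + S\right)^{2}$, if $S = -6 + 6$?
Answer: $0$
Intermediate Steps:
$S = 0$
$p = 0$ ($p = -12 + 3 \left(\left(1 - -5\right) - 4\right) 2 = -12 + 3 \left(\left(1 + 5\right) - 4\right) 2 = -12 + 3 \left(6 - 4\right) 2 = -12 + 3 \cdot 2 \cdot 2 = -12 + 3 \cdot 4 = -12 + 12 = 0$)
$\left(p + S\right)^{2} = \left(0 + 0\right)^{2} = 0^{2} = 0$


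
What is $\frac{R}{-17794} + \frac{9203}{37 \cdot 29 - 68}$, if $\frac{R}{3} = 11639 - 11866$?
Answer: $\frac{164442587}{17882970} \approx 9.1955$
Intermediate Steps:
$R = -681$ ($R = 3 \left(11639 - 11866\right) = 3 \left(-227\right) = -681$)
$\frac{R}{-17794} + \frac{9203}{37 \cdot 29 - 68} = - \frac{681}{-17794} + \frac{9203}{37 \cdot 29 - 68} = \left(-681\right) \left(- \frac{1}{17794}\right) + \frac{9203}{1073 - 68} = \frac{681}{17794} + \frac{9203}{1005} = \frac{164442587}{17882970}$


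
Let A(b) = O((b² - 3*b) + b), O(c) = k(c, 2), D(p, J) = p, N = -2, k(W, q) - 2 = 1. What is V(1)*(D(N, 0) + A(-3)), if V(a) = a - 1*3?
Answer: -2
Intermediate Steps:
k(W, q) = 3 (k(W, q) = 2 + 1 = 3)
O(c) = 3
V(a) = -3 + a (V(a) = a - 3 = -3 + a)
A(b) = 3
V(1)*(D(N, 0) + A(-3)) = (-3 + 1)*(-2 + 3) = -2*1 = -2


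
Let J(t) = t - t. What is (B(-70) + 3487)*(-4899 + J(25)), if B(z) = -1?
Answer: -17077914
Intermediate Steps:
J(t) = 0
(B(-70) + 3487)*(-4899 + J(25)) = (-1 + 3487)*(-4899 + 0) = 3486*(-4899) = -17077914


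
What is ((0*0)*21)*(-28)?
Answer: 0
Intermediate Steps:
((0*0)*21)*(-28) = (0*21)*(-28) = 0*(-28) = 0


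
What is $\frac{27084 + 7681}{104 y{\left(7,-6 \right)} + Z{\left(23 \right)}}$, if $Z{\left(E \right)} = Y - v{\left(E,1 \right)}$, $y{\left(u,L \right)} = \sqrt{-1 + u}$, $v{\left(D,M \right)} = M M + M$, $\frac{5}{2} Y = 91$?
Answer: $- \frac{7474475}{398204} + \frac{11298625 \sqrt{6}}{199102} \approx 120.23$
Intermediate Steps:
$Y = \frac{182}{5}$ ($Y = \frac{2}{5} \cdot 91 = \frac{182}{5} \approx 36.4$)
$v{\left(D,M \right)} = M + M^{2}$ ($v{\left(D,M \right)} = M^{2} + M = M + M^{2}$)
$Z{\left(E \right)} = \frac{172}{5}$ ($Z{\left(E \right)} = \frac{182}{5} - 1 \left(1 + 1\right) = \frac{182}{5} - 1 \cdot 2 = \frac{182}{5} - 2 = \frac{172}{5}$)
$\frac{27084 + 7681}{104 y{\left(7,-6 \right)} + Z{\left(23 \right)}} = \frac{27084 + 7681}{104 \sqrt{-1 + 7} + \frac{172}{5}} = \frac{34765}{104 \sqrt{6} + \frac{172}{5}} = \frac{34765}{\frac{172}{5} + 104 \sqrt{6}}$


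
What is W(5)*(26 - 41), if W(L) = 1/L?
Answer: -3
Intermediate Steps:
W(5)*(26 - 41) = (26 - 41)/5 = (⅕)*(-15) = -3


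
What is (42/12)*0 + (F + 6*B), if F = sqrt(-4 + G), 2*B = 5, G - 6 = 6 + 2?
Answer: 15 + sqrt(10) ≈ 18.162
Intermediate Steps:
G = 14 (G = 6 + (6 + 2) = 6 + 8 = 14)
B = 5/2 (B = (1/2)*5 = 5/2 ≈ 2.5000)
F = sqrt(10) (F = sqrt(-4 + 14) = sqrt(10) ≈ 3.1623)
(42/12)*0 + (F + 6*B) = (42/12)*0 + (sqrt(10) + 6*(5/2)) = (42*(1/12))*0 + (sqrt(10) + 15) = (7/2)*0 + (15 + sqrt(10)) = 0 + (15 + sqrt(10)) = 15 + sqrt(10)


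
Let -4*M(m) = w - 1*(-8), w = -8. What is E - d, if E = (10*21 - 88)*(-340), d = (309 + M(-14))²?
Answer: -136961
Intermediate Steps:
M(m) = 0 (M(m) = -(-8 - 1*(-8))/4 = -(-8 + 8)/4 = -¼*0 = 0)
d = 95481 (d = (309 + 0)² = 309² = 95481)
E = -41480 (E = (210 - 88)*(-340) = 122*(-340) = -41480)
E - d = -41480 - 1*95481 = -41480 - 95481 = -136961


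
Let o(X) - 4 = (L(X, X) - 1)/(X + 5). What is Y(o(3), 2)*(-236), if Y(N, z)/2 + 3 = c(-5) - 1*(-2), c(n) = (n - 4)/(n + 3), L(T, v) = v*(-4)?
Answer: -1652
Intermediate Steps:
L(T, v) = -4*v
c(n) = (-4 + n)/(3 + n)
o(X) = 4 + (-1 - 4*X)/(5 + X) (o(X) = 4 + (-4*X - 1)/(X + 5) = 4 + (-1 - 4*X)/(5 + X))
Y(N, z) = 7 (Y(N, z) = -6 + 2*((-4 - 5)/(3 - 5) - 1*(-2)) = -6 + 2*(-9/(-2) + 2) = -6 + 2*(-1/2*(-9) + 2) = -6 + 2*(9/2 + 2) = -6 + 2*(13/2) = -6 + 13 = 7)
Y(o(3), 2)*(-236) = 7*(-236) = -1652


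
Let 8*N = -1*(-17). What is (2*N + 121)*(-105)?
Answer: -52605/4 ≈ -13151.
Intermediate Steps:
N = 17/8 (N = (-1*(-17))/8 = (⅛)*17 = 17/8 ≈ 2.1250)
(2*N + 121)*(-105) = (2*(17/8) + 121)*(-105) = (17/4 + 121)*(-105) = (501/4)*(-105) = -52605/4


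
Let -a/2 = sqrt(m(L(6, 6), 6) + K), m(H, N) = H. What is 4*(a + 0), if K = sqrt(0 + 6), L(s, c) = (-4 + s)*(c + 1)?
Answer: -8*sqrt(14 + sqrt(6)) ≈ -32.446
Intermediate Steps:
L(s, c) = (1 + c)*(-4 + s) (L(s, c) = (-4 + s)*(1 + c) = (1 + c)*(-4 + s))
K = sqrt(6) ≈ 2.4495
a = -2*sqrt(14 + sqrt(6)) (a = -2*sqrt((-4 + 6 - 4*6 + 6*6) + sqrt(6)) = -2*sqrt((-4 + 6 - 24 + 36) + sqrt(6)) = -2*sqrt(14 + sqrt(6)) ≈ -8.1116)
4*(a + 0) = 4*(-2*sqrt(14 + sqrt(6)) + 0) = 4*(-2*sqrt(14 + sqrt(6))) = -8*sqrt(14 + sqrt(6))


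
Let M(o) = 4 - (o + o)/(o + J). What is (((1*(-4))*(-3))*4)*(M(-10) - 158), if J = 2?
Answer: -7512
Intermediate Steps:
M(o) = 4 - 2*o/(2 + o) (M(o) = 4 - (o + o)/(o + 2) = 4 - 2*o/(2 + o))
(((1*(-4))*(-3))*4)*(M(-10) - 158) = (((1*(-4))*(-3))*4)*(2*(4 - 10)/(2 - 10) - 158) = (-4*(-3)*4)*(2*(-6)/(-8) - 158) = (12*4)*(2*(-1/8)*(-6) - 158) = 48*(3/2 - 158) = 48*(-313/2) = -7512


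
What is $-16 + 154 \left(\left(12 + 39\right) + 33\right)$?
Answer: $12920$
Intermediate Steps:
$-16 + 154 \left(\left(12 + 39\right) + 33\right) = -16 + 154 \left(51 + 33\right) = -16 + 154 \cdot 84 = -16 + 12936 = 12920$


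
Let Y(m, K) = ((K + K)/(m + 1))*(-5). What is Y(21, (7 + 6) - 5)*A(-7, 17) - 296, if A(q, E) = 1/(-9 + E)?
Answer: -3261/11 ≈ -296.45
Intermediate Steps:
Y(m, K) = -10*K/(1 + m) (Y(m, K) = ((2*K)/(1 + m))*(-5) = (2*K/(1 + m))*(-5) = -10*K/(1 + m))
Y(21, (7 + 6) - 5)*A(-7, 17) - 296 = (-10*((7 + 6) - 5)/(1 + 21))/(-9 + 17) - 296 = -10*(13 - 5)/22/8 - 296 = -10*8*1/22*(⅛) - 296 = -40/11*⅛ - 296 = -5/11 - 296 = -3261/11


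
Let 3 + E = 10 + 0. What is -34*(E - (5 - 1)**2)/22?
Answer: 153/11 ≈ 13.909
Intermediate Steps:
E = 7 (E = -3 + (10 + 0) = -3 + 10 = 7)
-34*(E - (5 - 1)**2)/22 = -34*(7 - (5 - 1)**2)/22 = -34*(7 - 1*4**2)/22 = -34*(7 - 1*16)/22 = -34*(7 - 16)/22 = -(-306)/22 = -34*(-9/22) = 153/11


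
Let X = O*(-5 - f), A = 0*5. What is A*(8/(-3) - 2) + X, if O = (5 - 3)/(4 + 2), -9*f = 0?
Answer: -5/3 ≈ -1.6667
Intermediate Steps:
f = 0 (f = -1/9*0 = 0)
O = 1/3 (O = 2/6 = 2*(1/6) = 1/3 ≈ 0.33333)
A = 0
X = -5/3 (X = (-5 - 1*0)/3 = (-5 + 0)/3 = (1/3)*(-5) = -5/3 ≈ -1.6667)
A*(8/(-3) - 2) + X = 0*(8/(-3) - 2) - 5/3 = 0*(8*(-1/3) - 2) - 5/3 = 0*(-8/3 - 2) - 5/3 = 0*(-14/3) - 5/3 = 0 - 5/3 = -5/3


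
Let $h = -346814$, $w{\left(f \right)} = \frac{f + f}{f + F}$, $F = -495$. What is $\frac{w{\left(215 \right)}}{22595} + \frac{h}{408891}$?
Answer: $- \frac{31347561079}{36955568580} \approx -0.84825$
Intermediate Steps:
$w{\left(f \right)} = \frac{2 f}{-495 + f}$ ($w{\left(f \right)} = \frac{f + f}{f - 495} = \frac{2 f}{-495 + f}$)
$\frac{w{\left(215 \right)}}{22595} + \frac{h}{408891} = \frac{2 \cdot 215 \frac{1}{-495 + 215}}{22595} - \frac{346814}{408891} = 2 \cdot 215 \frac{1}{-280} \cdot \frac{1}{22595} - \frac{346814}{408891} = 2 \cdot 215 \left(- \frac{1}{280}\right) \frac{1}{22595} - \frac{346814}{408891} = \left(- \frac{43}{28}\right) \frac{1}{22595} - \frac{346814}{408891} = - \frac{43}{632660} - \frac{346814}{408891} = - \frac{31347561079}{36955568580}$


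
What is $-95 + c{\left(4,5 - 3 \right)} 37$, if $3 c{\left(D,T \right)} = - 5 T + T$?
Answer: $- \frac{581}{3} \approx -193.67$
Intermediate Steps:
$c{\left(D,T \right)} = - \frac{4 T}{3}$ ($c{\left(D,T \right)} = \frac{- 5 T + T}{3} = \frac{\left(-4\right) T}{3} = - \frac{4 T}{3}$)
$-95 + c{\left(4,5 - 3 \right)} 37 = -95 + - \frac{4 \left(5 - 3\right)}{3} \cdot 37 = -95 + \left(- \frac{4}{3}\right) 2 \cdot 37 = -95 - \frac{296}{3} = - \frac{581}{3}$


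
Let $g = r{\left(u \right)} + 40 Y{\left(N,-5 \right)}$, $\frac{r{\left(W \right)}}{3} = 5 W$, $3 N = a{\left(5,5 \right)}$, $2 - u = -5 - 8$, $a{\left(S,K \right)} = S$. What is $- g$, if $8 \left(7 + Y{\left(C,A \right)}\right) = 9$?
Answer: $10$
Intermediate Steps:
$u = 15$ ($u = 2 - \left(-5 - 8\right) = 2 - -13 = 2 + 13 = 15$)
$N = \frac{5}{3}$ ($N = \frac{1}{3} \cdot 5 = \frac{5}{3} \approx 1.6667$)
$Y{\left(C,A \right)} = - \frac{47}{8}$ ($Y{\left(C,A \right)} = -7 + \frac{1}{8} \cdot 9 = -7 + \frac{9}{8} = - \frac{47}{8}$)
$r{\left(W \right)} = 15 W$ ($r{\left(W \right)} = 3 \cdot 5 W = 15 W$)
$g = -10$ ($g = 15 \cdot 15 + 40 \left(- \frac{47}{8}\right) = 225 - 235 = -10$)
$- g = \left(-1\right) \left(-10\right) = 10$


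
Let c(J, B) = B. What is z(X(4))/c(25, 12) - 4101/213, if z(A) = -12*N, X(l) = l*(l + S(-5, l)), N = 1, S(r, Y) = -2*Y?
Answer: -1438/71 ≈ -20.254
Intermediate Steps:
X(l) = -l² (X(l) = l*(l - 2*l) = l*(-l) = -l²)
z(A) = -12 (z(A) = -12*1 = -12)
z(X(4))/c(25, 12) - 4101/213 = -12/12 - 4101/213 = -12*1/12 - 4101*1/213 = -1 - 1367/71 = -1438/71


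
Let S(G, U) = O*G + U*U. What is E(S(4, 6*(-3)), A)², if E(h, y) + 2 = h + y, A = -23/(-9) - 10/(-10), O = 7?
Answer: 10125124/81 ≈ 1.2500e+5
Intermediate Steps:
S(G, U) = U² + 7*G (S(G, U) = 7*G + U*U = 7*G + U² = U² + 7*G)
A = 32/9 (A = -23*(-⅑) - 10*(-⅒) = 23/9 + 1 = 32/9 ≈ 3.5556)
E(h, y) = -2 + h + y (E(h, y) = -2 + (h + y) = -2 + h + y)
E(S(4, 6*(-3)), A)² = (-2 + ((6*(-3))² + 7*4) + 32/9)² = (-2 + ((-18)² + 28) + 32/9)² = (-2 + (324 + 28) + 32/9)² = (-2 + 352 + 32/9)² = (3182/9)² = 10125124/81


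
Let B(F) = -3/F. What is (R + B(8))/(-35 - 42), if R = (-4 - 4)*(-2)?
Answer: -125/616 ≈ -0.20292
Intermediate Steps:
R = 16 (R = -8*(-2) = 16)
(R + B(8))/(-35 - 42) = (16 - 3/8)/(-35 - 42) = (16 - 3*1/8)/(-77) = -(16 - 3/8)/77 = -1/77*125/8 = -125/616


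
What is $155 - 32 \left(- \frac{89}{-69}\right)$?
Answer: $\frac{7847}{69} \approx 113.72$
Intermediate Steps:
$155 - 32 \left(- \frac{89}{-69}\right) = 155 - 32 \left(\left(-89\right) \left(- \frac{1}{69}\right)\right) = 155 - \frac{2848}{69} = \frac{7847}{69}$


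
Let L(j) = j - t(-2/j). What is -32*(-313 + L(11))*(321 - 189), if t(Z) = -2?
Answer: 1267200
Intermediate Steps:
L(j) = 2 + j (L(j) = j - 1*(-2) = j + 2 = 2 + j)
-32*(-313 + L(11))*(321 - 189) = -32*(-313 + (2 + 11))*(321 - 189) = -32*(-313 + 13)*132 = -(-9600)*132 = -32*(-39600) = 1267200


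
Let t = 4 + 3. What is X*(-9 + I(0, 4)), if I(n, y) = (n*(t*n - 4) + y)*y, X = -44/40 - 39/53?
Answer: -6811/530 ≈ -12.851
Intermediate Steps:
t = 7
X = -973/530 (X = -44*1/40 - 39*1/53 = -11/10 - 39/53 = -973/530 ≈ -1.8358)
I(n, y) = y*(y + n*(-4 + 7*n)) (I(n, y) = (n*(7*n - 4) + y)*y = (n*(-4 + 7*n) + y)*y = (y + n*(-4 + 7*n))*y = y*(y + n*(-4 + 7*n)))
X*(-9 + I(0, 4)) = -973*(-9 + 4*(4 - 4*0 + 7*0²))/530 = -973*(-9 + 4*(4 + 0 + 7*0))/530 = -973*(-9 + 4*(4 + 0 + 0))/530 = -973*(-9 + 4*4)/530 = -973*(-9 + 16)/530 = -973/530*7 = -6811/530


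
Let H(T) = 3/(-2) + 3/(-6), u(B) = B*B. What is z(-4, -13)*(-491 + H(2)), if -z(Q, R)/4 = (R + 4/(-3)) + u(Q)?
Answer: 9860/3 ≈ 3286.7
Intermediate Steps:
u(B) = B**2
z(Q, R) = 16/3 - 4*R - 4*Q**2 (z(Q, R) = -4*((R + 4/(-3)) + Q**2) = -4*((R + 4*(-1/3)) + Q**2) = -4*((R - 4/3) + Q**2) = -4*((-4/3 + R) + Q**2) = -4*(-4/3 + R + Q**2) = 16/3 - 4*R - 4*Q**2)
H(T) = -2 (H(T) = 3*(-1/2) + 3*(-1/6) = -3/2 - 1/2 = -2)
z(-4, -13)*(-491 + H(2)) = (16/3 - 4*(-13) - 4*(-4)**2)*(-491 - 2) = (16/3 + 52 - 4*16)*(-493) = (16/3 + 52 - 64)*(-493) = -20/3*(-493) = 9860/3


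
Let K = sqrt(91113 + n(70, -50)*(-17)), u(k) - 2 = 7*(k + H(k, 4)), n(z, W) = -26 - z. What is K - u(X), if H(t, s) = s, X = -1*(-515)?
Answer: -3635 + 9*sqrt(1145) ≈ -3330.5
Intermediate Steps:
X = 515
u(k) = 30 + 7*k (u(k) = 2 + 7*(k + 4) = 2 + 7*(4 + k) = 2 + (28 + 7*k) = 30 + 7*k)
K = 9*sqrt(1145) (K = sqrt(91113 + (-26 - 1*70)*(-17)) = sqrt(91113 + (-26 - 70)*(-17)) = sqrt(91113 - 96*(-17)) = sqrt(91113 + 1632) = sqrt(92745) = 9*sqrt(1145) ≈ 304.54)
K - u(X) = 9*sqrt(1145) - (30 + 7*515) = 9*sqrt(1145) - (30 + 3605) = 9*sqrt(1145) - 1*3635 = 9*sqrt(1145) - 3635 = -3635 + 9*sqrt(1145)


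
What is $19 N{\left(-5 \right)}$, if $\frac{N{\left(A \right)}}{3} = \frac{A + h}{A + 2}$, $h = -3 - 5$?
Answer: $247$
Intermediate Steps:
$h = -8$ ($h = -3 - 5 = -8$)
$N{\left(A \right)} = \frac{3 \left(-8 + A\right)}{2 + A}$ ($N{\left(A \right)} = 3 \frac{A - 8}{A + 2} = 3 \frac{-8 + A}{2 + A} = \frac{3 \left(-8 + A\right)}{2 + A}$)
$19 N{\left(-5 \right)} = 19 \frac{3 \left(-8 - 5\right)}{2 - 5} = 19 \cdot 3 \frac{1}{-3} \left(-13\right) = 19 \cdot 3 \left(- \frac{1}{3}\right) \left(-13\right) = 19 \cdot 13 = 247$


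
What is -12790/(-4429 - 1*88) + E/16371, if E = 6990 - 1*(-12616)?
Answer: 297945392/73947807 ≈ 4.0291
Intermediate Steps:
E = 19606 (E = 6990 + 12616 = 19606)
-12790/(-4429 - 1*88) + E/16371 = -12790/(-4429 - 1*88) + 19606/16371 = -12790/(-4429 - 88) + 19606*(1/16371) = -12790/(-4517) + 19606/16371 = -12790*(-1/4517) + 19606/16371 = 12790/4517 + 19606/16371 = 297945392/73947807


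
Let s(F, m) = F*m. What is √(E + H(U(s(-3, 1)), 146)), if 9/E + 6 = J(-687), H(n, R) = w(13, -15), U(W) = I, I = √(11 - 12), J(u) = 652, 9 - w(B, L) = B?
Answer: 5*I*√66538/646 ≈ 1.9965*I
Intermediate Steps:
w(B, L) = 9 - B
I
U(W) = I
H(n, R) = -4 (H(n, R) = 9 - 1*13 = 9 - 13 = -4)
E = 9/646 (E = 9/(-6 + 652) = 9/646 ≈ 0.013932)
√(E + H(U(s(-3, 1)), 146)) = √(9/646 - 4) = √(-2575/646) = 5*I*√66538/646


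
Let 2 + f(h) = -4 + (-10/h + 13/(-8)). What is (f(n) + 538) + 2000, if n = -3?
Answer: 60809/24 ≈ 2533.7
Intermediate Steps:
f(h) = -61/8 - 10/h (f(h) = -2 + (-4 + (-10/h + 13/(-8))) = -2 + (-4 + (-10/h + 13*(-⅛))) = -2 + (-4 + (-10/h - 13/8)) = -2 + (-4 + (-13/8 - 10/h)) = -2 + (-45/8 - 10/h) = -61/8 - 10/h)
(f(n) + 538) + 2000 = ((-61/8 - 10/(-3)) + 538) + 2000 = ((-61/8 - 10*(-⅓)) + 538) + 2000 = ((-61/8 + 10/3) + 538) + 2000 = (-103/24 + 538) + 2000 = 12809/24 + 2000 = 60809/24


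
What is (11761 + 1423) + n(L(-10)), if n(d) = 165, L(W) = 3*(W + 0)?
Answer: 13349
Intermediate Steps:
L(W) = 3*W
(11761 + 1423) + n(L(-10)) = (11761 + 1423) + 165 = 13184 + 165 = 13349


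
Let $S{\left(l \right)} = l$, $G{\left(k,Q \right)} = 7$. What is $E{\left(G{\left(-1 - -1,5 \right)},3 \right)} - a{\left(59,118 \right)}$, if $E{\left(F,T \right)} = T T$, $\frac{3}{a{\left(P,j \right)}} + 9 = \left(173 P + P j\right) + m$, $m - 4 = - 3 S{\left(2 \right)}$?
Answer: $\frac{154419}{17158} \approx 8.9998$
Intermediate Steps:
$m = -2$ ($m = 4 - 6 = -2$)
$a{\left(P,j \right)} = \frac{3}{-11 + 173 P + P j}$ ($a{\left(P,j \right)} = \frac{3}{-9 - \left(2 - 173 P - P j\right)} = \frac{3}{-9 + \left(-2 + 173 P + P j\right)} = \frac{3}{-11 + 173 P + P j}$)
$E{\left(F,T \right)} = T^{2}$
$E{\left(G{\left(-1 - -1,5 \right)},3 \right)} - a{\left(59,118 \right)} = 3^{2} - \frac{3}{-11 + 173 \cdot 59 + 59 \cdot 118} = 9 - \frac{3}{-11 + 10207 + 6962} = 9 - \frac{3}{17158} = \frac{154419}{17158}$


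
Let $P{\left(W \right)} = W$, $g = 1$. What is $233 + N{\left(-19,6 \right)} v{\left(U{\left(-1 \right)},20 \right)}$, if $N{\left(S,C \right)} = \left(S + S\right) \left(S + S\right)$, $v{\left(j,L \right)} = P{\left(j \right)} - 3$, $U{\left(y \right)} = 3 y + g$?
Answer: $-6987$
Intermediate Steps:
$U{\left(y \right)} = 1 + 3 y$ ($U{\left(y \right)} = 3 y + 1 = 1 + 3 y$)
$v{\left(j,L \right)} = -3 + j$ ($v{\left(j,L \right)} = j - 3 = -3 + j$)
$N{\left(S,C \right)} = 4 S^{2}$ ($N{\left(S,C \right)} = 2 S 2 S = 4 S^{2}$)
$233 + N{\left(-19,6 \right)} v{\left(U{\left(-1 \right)},20 \right)} = 233 + 4 \left(-19\right)^{2} \left(-3 + \left(1 + 3 \left(-1\right)\right)\right) = 233 + 4 \cdot 361 \left(-3 + \left(1 - 3\right)\right) = 233 + 1444 \left(-3 - 2\right) = 233 + 1444 \left(-5\right) = 233 - 7220 = -6987$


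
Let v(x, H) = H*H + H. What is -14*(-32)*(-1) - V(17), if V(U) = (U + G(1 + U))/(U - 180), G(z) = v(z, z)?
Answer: -72665/163 ≈ -445.80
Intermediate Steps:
v(x, H) = H + H² (v(x, H) = H² + H = H + H²)
G(z) = z*(1 + z)
V(U) = (U + (1 + U)*(2 + U))/(-180 + U) (V(U) = (U + (1 + U)*(1 + (1 + U)))/(U - 180) = (U + (1 + U)*(2 + U))/(-180 + U))
-14*(-32)*(-1) - V(17) = -14*(-32)*(-1) - (17 + (1 + 17)*(2 + 17))/(-180 + 17) = 448*(-1) - (17 + 18*19)/(-163) = -448 - (-1)*(17 + 342)/163 = -448 - (-1)*359/163 = -448 - 1*(-359/163) = -448 + 359/163 = -72665/163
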